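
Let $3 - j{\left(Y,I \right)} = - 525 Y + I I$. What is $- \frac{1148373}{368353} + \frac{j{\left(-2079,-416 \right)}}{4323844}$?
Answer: $- \frac{1357794597049}{398175227233} \approx -3.41$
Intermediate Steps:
$j{\left(Y,I \right)} = 3 - I^{2} + 525 Y$ ($j{\left(Y,I \right)} = 3 - \left(- 525 Y + I I\right) = 3 - \left(- 525 Y + I^{2}\right) = 3 - \left(I^{2} - 525 Y\right) = 3 - I^{2} + 525 Y$)
$- \frac{1148373}{368353} + \frac{j{\left(-2079,-416 \right)}}{4323844} = - \frac{1148373}{368353} + \frac{3 - \left(-416\right)^{2} + 525 \left(-2079\right)}{4323844} = \left(-1148373\right) \frac{1}{368353} + \left(3 - 173056 - 1091475\right) \frac{1}{4323844} = - \frac{1148373}{368353} + \left(3 - 173056 - 1091475\right) \frac{1}{4323844} = - \frac{1148373}{368353} - \frac{316132}{1080961} = - \frac{1357794597049}{398175227233}$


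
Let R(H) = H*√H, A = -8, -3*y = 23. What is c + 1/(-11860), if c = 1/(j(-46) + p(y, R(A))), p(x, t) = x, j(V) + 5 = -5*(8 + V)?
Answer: 4381/788690 ≈ 0.0055548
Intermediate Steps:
j(V) = -45 - 5*V (j(V) = -5 - 5*(8 + V) = -5 + (-40 - 5*V) = -45 - 5*V)
y = -23/3 (y = -⅓*23 = -23/3 ≈ -7.6667)
R(H) = H^(3/2)
c = 3/532 (c = 1/((-45 - 5*(-46)) - 23/3) = 1/((-45 + 230) - 23/3) = 1/(185 - 23/3) = 1/(532/3) = 3/532 ≈ 0.0056391)
c + 1/(-11860) = 3/532 + 1/(-11860) = 3/532 - 1/11860 = 4381/788690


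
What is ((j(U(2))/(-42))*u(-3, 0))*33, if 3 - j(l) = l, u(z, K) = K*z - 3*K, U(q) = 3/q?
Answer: 0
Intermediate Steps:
u(z, K) = -3*K + K*z
j(l) = 3 - l
((j(U(2))/(-42))*u(-3, 0))*33 = (((3 - 3/2)/(-42))*(0*(-3 - 3)))*33 = (((3 - 3/2)*(-1/42))*(0*(-6)))*33 = (((3 - 1*3/2)*(-1/42))*0)*33 = (((3 - 3/2)*(-1/42))*0)*33 = (((3/2)*(-1/42))*0)*33 = -1/28*0*33 = 0*33 = 0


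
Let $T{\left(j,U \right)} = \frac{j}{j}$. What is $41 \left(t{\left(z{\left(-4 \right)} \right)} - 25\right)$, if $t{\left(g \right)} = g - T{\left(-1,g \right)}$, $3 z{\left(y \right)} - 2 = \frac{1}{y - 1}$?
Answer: $- \frac{5207}{5} \approx -1041.4$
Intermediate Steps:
$T{\left(j,U \right)} = 1$
$z{\left(y \right)} = \frac{2}{3} + \frac{1}{3 \left(-1 + y\right)}$ ($z{\left(y \right)} = \frac{2}{3} + \frac{1}{3 \left(y - 1\right)} = \frac{2}{3} + \frac{1}{3 \left(-1 + y\right)}$)
$t{\left(g \right)} = -1 + g$ ($t{\left(g \right)} = g - 1 = -1 + g$)
$41 \left(t{\left(z{\left(-4 \right)} \right)} - 25\right) = 41 \left(\left(-1 + \frac{-1 + 2 \left(-4\right)}{3 \left(-1 - 4\right)}\right) - 25\right) = 41 \left(\left(-1 + \frac{-1 - 8}{3 \left(-5\right)}\right) - 25\right) = 41 \left(\left(-1 + \frac{1}{3} \left(- \frac{1}{5}\right) \left(-9\right)\right) - 25\right) = 41 \left(\left(-1 + \frac{3}{5}\right) - 25\right) = 41 \left(- \frac{2}{5} - 25\right) = 41 \left(- \frac{127}{5}\right) = - \frac{5207}{5}$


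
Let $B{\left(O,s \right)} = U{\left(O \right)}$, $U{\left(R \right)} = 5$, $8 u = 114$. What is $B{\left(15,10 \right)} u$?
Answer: $\frac{285}{4} \approx 71.25$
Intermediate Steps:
$u = \frac{57}{4}$ ($u = \frac{1}{8} \cdot 114 = \frac{57}{4} \approx 14.25$)
$B{\left(O,s \right)} = 5$
$B{\left(15,10 \right)} u = 5 \cdot \frac{57}{4} = \frac{285}{4}$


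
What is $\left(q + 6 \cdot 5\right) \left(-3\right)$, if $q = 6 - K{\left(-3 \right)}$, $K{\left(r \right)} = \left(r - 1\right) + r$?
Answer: $-129$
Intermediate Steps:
$K{\left(r \right)} = -1 + 2 r$ ($K{\left(r \right)} = \left(-1 + r\right) + r = -1 + 2 r$)
$q = 13$ ($q = 6 - \left(-1 + 2 \left(-3\right)\right) = 6 - \left(-1 - 6\right) = 6 - -7 = 6 + 7 = 13$)
$\left(q + 6 \cdot 5\right) \left(-3\right) = \left(13 + 6 \cdot 5\right) \left(-3\right) = \left(13 + 30\right) \left(-3\right) = 43 \left(-3\right) = -129$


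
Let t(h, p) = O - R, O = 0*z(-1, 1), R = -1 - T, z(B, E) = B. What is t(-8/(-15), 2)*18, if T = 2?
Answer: 54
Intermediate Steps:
R = -3 (R = -1 - 1*2 = -1 - 2 = -3)
O = 0 (O = 0*(-1) = 0)
t(h, p) = 3 (t(h, p) = 0 - 1*(-3) = 0 + 3 = 3)
t(-8/(-15), 2)*18 = 3*18 = 54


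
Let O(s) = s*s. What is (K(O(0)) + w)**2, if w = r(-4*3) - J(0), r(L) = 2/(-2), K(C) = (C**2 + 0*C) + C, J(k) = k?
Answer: 1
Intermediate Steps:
O(s) = s**2
K(C) = C + C**2 (K(C) = (C**2 + 0) + C = C**2 + C = C + C**2)
r(L) = -1 (r(L) = 2*(-1/2) = -1)
w = -1 (w = -1 - 1*0 = -1 + 0 = -1)
(K(O(0)) + w)**2 = (0**2*(1 + 0**2) - 1)**2 = (0*(1 + 0) - 1)**2 = (0*1 - 1)**2 = (0 - 1)**2 = (-1)**2 = 1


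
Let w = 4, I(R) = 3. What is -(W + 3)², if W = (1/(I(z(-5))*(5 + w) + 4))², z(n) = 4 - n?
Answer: -8317456/923521 ≈ -9.0062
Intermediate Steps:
W = 1/961 (W = (1/(3*(5 + 4) + 4))² = (1/(3*9 + 4))² = (1/(27 + 4))² = (1/31)² = 1/961 ≈ 0.0010406)
-(W + 3)² = -(1/961 + 3)² = -(2884/961)² = -1*8317456/923521 = -8317456/923521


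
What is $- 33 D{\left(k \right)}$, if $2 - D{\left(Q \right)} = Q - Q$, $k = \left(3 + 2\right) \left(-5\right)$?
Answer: $-66$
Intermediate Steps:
$k = -25$ ($k = 5 \left(-5\right) = -25$)
$D{\left(Q \right)} = 2$ ($D{\left(Q \right)} = 2 - \left(Q - Q\right) = 2 - 0 = 2 + 0 = 2$)
$- 33 D{\left(k \right)} = \left(-33\right) 2 = -66$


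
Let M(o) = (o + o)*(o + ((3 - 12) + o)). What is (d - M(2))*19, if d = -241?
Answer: -4199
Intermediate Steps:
M(o) = 2*o*(-9 + 2*o) (M(o) = (2*o)*(o + (-9 + o)) = (2*o)*(-9 + 2*o) = 2*o*(-9 + 2*o))
(d - M(2))*19 = (-241 - 2*2*(-9 + 2*2))*19 = (-241 - 2*2*(-9 + 4))*19 = (-241 - 2*2*(-5))*19 = (-241 - 1*(-20))*19 = (-241 + 20)*19 = -221*19 = -4199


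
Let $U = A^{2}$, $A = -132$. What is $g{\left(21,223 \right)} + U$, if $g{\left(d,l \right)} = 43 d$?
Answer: $18327$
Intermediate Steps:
$U = 17424$ ($U = \left(-132\right)^{2} = 17424$)
$g{\left(21,223 \right)} + U = 43 \cdot 21 + 17424 = 903 + 17424 = 18327$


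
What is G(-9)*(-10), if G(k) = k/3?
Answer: 30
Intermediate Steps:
G(k) = k/3 (G(k) = k*(⅓) = k/3)
G(-9)*(-10) = ((⅓)*(-9))*(-10) = -3*(-10) = 30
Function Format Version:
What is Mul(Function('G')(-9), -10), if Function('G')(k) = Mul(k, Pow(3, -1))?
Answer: 30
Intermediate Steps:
Function('G')(k) = Mul(Rational(1, 3), k) (Function('G')(k) = Mul(k, Rational(1, 3)) = Mul(Rational(1, 3), k))
Mul(Function('G')(-9), -10) = Mul(Mul(Rational(1, 3), -9), -10) = Mul(-3, -10) = 30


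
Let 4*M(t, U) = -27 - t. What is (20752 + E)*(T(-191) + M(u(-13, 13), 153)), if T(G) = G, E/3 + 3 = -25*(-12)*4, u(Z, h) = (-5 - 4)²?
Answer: -5306774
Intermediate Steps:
u(Z, h) = 81 (u(Z, h) = (-9)² = 81)
E = 3591 (E = -9 + 3*(-25*(-12)*4) = -9 + 3*(300*4) = -9 + 3*1200 = -9 + 3600 = 3591)
M(t, U) = -27/4 - t/4 (M(t, U) = (-27 - t)/4 = -27/4 - t/4)
(20752 + E)*(T(-191) + M(u(-13, 13), 153)) = (20752 + 3591)*(-191 + (-27/4 - ¼*81)) = 24343*(-191 + (-27/4 - 81/4)) = 24343*(-191 - 27) = 24343*(-218) = -5306774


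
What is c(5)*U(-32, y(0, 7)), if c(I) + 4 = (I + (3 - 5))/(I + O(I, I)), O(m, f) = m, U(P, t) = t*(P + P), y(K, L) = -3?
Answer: -3552/5 ≈ -710.40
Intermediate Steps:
U(P, t) = 2*P*t (U(P, t) = t*(2*P) = 2*P*t)
c(I) = -4 + (-2 + I)/(2*I) (c(I) = -4 + (I + (3 - 5))/(I + I) = -4 + (I - 2)/((2*I)) = -4 + (-2 + I)*(1/(2*I)) = -4 + (-2 + I)/(2*I))
c(5)*U(-32, y(0, 7)) = (-7/2 - 1/5)*(2*(-32)*(-3)) = (-7/2 - 1*⅕)*192 = (-7/2 - ⅕)*192 = -37/10*192 = -3552/5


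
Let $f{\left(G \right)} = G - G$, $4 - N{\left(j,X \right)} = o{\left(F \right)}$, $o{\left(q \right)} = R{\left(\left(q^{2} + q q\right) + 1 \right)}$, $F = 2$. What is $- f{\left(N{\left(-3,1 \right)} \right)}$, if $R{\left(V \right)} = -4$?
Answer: $0$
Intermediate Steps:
$o{\left(q \right)} = -4$
$N{\left(j,X \right)} = 8$ ($N{\left(j,X \right)} = 4 - -4 = 4 + 4 = 8$)
$f{\left(G \right)} = 0$
$- f{\left(N{\left(-3,1 \right)} \right)} = \left(-1\right) 0 = 0$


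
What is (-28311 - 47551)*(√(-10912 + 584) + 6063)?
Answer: -459951306 - 151724*I*√2582 ≈ -4.5995e+8 - 7.7096e+6*I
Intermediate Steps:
(-28311 - 47551)*(√(-10912 + 584) + 6063) = -75862*(√(-10328) + 6063) = -75862*(2*I*√2582 + 6063) = -75862*(6063 + 2*I*√2582) = -459951306 - 151724*I*√2582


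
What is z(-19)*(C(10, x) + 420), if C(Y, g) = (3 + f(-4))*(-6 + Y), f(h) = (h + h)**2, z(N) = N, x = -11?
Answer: -13072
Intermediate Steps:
f(h) = 4*h**2 (f(h) = (2*h)**2 = 4*h**2)
C(Y, g) = -402 + 67*Y (C(Y, g) = (3 + 4*(-4)**2)*(-6 + Y) = (3 + 4*16)*(-6 + Y) = (3 + 64)*(-6 + Y) = 67*(-6 + Y) = -402 + 67*Y)
z(-19)*(C(10, x) + 420) = -19*((-402 + 67*10) + 420) = -19*((-402 + 670) + 420) = -19*(268 + 420) = -19*688 = -13072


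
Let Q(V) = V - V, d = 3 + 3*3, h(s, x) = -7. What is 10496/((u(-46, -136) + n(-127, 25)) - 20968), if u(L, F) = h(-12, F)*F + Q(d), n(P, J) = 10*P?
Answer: -5248/10643 ≈ -0.49309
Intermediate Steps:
d = 12 (d = 3 + 9 = 12)
Q(V) = 0
u(L, F) = -7*F (u(L, F) = -7*F + 0 = -7*F)
10496/((u(-46, -136) + n(-127, 25)) - 20968) = 10496/((-7*(-136) + 10*(-127)) - 20968) = 10496/((952 - 1270) - 20968) = 10496/(-318 - 20968) = 10496/(-21286) = 10496*(-1/21286) = -5248/10643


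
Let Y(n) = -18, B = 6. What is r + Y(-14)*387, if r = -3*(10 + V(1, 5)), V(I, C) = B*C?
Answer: -7086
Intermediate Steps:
V(I, C) = 6*C
r = -120 (r = -3*(10 + 6*5) = -3*(10 + 30) = -3*40 = -120)
r + Y(-14)*387 = -120 - 18*387 = -120 - 6966 = -7086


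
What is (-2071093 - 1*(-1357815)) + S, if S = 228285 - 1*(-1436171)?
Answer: 951178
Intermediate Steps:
S = 1664456 (S = 228285 + 1436171 = 1664456)
(-2071093 - 1*(-1357815)) + S = (-2071093 - 1*(-1357815)) + 1664456 = (-2071093 + 1357815) + 1664456 = -713278 + 1664456 = 951178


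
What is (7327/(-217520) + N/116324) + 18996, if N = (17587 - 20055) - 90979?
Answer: 120157685759173/6325699120 ≈ 18995.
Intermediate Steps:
N = -93447 (N = -2468 - 90979 = -93447)
(7327/(-217520) + N/116324) + 18996 = (7327/(-217520) - 93447/116324) + 18996 = (7327*(-1/217520) - 93447*1/116324) + 18996 = (-7327/217520 - 93447/116324) + 18996 = -5294724347/6325699120 + 18996 = 120157685759173/6325699120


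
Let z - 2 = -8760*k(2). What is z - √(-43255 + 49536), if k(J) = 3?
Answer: -26278 - √6281 ≈ -26357.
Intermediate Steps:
z = -26278 (z = 2 - 8760*3 = 2 - 26280 = -26278)
z - √(-43255 + 49536) = -26278 - √(-43255 + 49536) = -26278 - √6281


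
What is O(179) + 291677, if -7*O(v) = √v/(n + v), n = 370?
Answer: 291677 - √179/3843 ≈ 2.9168e+5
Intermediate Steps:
O(v) = -√v/(7*(370 + v))
O(179) + 291677 = -√179/(2590 + 7*179) + 291677 = -√179/(2590 + 1253) + 291677 = -1*√179/3843 + 291677 = -1*√179*1/3843 + 291677 = -√179/3843 + 291677 = 291677 - √179/3843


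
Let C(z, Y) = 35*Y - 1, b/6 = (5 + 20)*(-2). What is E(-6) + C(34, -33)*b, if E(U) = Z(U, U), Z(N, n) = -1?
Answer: 346799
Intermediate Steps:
E(U) = -1
b = -300 (b = 6*((5 + 20)*(-2)) = 6*(25*(-2)) = 6*(-50) = -300)
C(z, Y) = -1 + 35*Y
E(-6) + C(34, -33)*b = -1 + (-1 + 35*(-33))*(-300) = -1 + (-1 - 1155)*(-300) = -1 - 1156*(-300) = -1 + 346800 = 346799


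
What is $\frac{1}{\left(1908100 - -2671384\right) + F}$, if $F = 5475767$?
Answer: $\frac{1}{10055251} \approx 9.9451 \cdot 10^{-8}$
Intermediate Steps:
$\frac{1}{\left(1908100 - -2671384\right) + F} = \frac{1}{\left(1908100 - -2671384\right) + 5475767} = \frac{1}{\left(1908100 + 2671384\right) + 5475767} = \frac{1}{4579484 + 5475767} = \frac{1}{10055251}$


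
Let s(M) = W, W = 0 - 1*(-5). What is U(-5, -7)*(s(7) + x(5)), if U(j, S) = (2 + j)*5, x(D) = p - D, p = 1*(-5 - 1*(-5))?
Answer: 0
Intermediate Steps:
p = 0 (p = 1*(-5 + 5) = 1*0 = 0)
W = 5 (W = 0 + 5 = 5)
x(D) = -D (x(D) = 0 - D = -D)
U(j, S) = 10 + 5*j
s(M) = 5
U(-5, -7)*(s(7) + x(5)) = (10 + 5*(-5))*(5 - 1*5) = (10 - 25)*(5 - 5) = -15*0 = 0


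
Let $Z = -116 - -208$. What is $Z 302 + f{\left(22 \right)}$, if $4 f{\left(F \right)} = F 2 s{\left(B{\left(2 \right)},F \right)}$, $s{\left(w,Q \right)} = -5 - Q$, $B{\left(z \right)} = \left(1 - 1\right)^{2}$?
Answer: $27487$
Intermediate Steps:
$B{\left(z \right)} = 0$ ($B{\left(z \right)} = 0^{2} = 0$)
$f{\left(F \right)} = \frac{F \left(-5 - F\right)}{2}$ ($f{\left(F \right)} = \frac{F 2 \left(-5 - F\right)}{4} = \frac{2 F \left(-5 - F\right)}{4} = \frac{F \left(-5 - F\right)}{2}$)
$Z = 92$ ($Z = -116 + 208 = 92$)
$Z 302 + f{\left(22 \right)} = 92 \cdot 302 - 11 \left(5 + 22\right) = 27784 - 11 \cdot 27 = 27784 - 297 = 27487$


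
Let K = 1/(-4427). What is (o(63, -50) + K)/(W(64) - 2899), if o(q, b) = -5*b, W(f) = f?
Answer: -158107/1792935 ≈ -0.088183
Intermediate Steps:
K = -1/4427 ≈ -0.00022589
(o(63, -50) + K)/(W(64) - 2899) = (-5*(-50) - 1/4427)/(64 - 2899) = (250 - 1/4427)/(-2835) = (1106749/4427)*(-1/2835) = -158107/1792935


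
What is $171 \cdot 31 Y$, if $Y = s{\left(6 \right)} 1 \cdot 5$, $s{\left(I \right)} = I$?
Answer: $159030$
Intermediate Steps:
$Y = 30$ ($Y = 6 \cdot 1 \cdot 5 = 6 \cdot 5 = 30$)
$171 \cdot 31 Y = 171 \cdot 31 \cdot 30 = 5301 \cdot 30 = 159030$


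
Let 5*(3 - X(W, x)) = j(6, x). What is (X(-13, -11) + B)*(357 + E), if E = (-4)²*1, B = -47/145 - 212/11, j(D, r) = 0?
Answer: -9874056/1595 ≈ -6190.6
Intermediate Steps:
X(W, x) = 3 (X(W, x) = 3 - ⅕*0 = 3 + 0 = 3)
B = -31257/1595 (B = -47*1/145 - 212*1/11 = -47/145 - 212/11 = -31257/1595 ≈ -19.597)
E = 16 (E = 16*1 = 16)
(X(-13, -11) + B)*(357 + E) = (3 - 31257/1595)*(357 + 16) = -26472/1595*373 = -9874056/1595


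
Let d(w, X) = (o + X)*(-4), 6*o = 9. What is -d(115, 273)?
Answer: 1098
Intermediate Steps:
o = 3/2 (o = (1/6)*9 = 3/2 ≈ 1.5000)
d(w, X) = -6 - 4*X (d(w, X) = (3/2 + X)*(-4) = -6 - 4*X)
-d(115, 273) = -(-6 - 4*273) = -(-6 - 1092) = -1*(-1098) = 1098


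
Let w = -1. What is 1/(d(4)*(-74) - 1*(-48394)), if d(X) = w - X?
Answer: 1/48764 ≈ 2.0507e-5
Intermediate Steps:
d(X) = -1 - X
1/(d(4)*(-74) - 1*(-48394)) = 1/((-1 - 1*4)*(-74) - 1*(-48394)) = 1/((-1 - 4)*(-74) + 48394) = 1/(-5*(-74) + 48394) = 1/(370 + 48394) = 1/48764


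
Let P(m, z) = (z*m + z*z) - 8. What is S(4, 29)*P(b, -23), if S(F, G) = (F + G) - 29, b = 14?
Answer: 796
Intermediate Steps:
S(F, G) = -29 + F + G
P(m, z) = -8 + z**2 + m*z (P(m, z) = (m*z + z**2) - 8 = (z**2 + m*z) - 8 = -8 + z**2 + m*z)
S(4, 29)*P(b, -23) = (-29 + 4 + 29)*(-8 + (-23)**2 + 14*(-23)) = 4*(-8 + 529 - 322) = 4*199 = 796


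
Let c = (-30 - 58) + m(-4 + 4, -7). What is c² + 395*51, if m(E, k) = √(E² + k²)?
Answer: 26706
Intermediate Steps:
c = -81 (c = (-30 - 58) + √((-4 + 4)² + (-7)²) = -88 + √(0² + 49) = -88 + √(0 + 49) = -88 + √49 = -88 + 7 = -81)
c² + 395*51 = (-81)² + 395*51 = 6561 + 20145 = 26706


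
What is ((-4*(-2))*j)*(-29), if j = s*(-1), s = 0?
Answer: 0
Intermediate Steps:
j = 0 (j = 0*(-1) = 0)
((-4*(-2))*j)*(-29) = (-4*(-2)*0)*(-29) = (8*0)*(-29) = 0*(-29) = 0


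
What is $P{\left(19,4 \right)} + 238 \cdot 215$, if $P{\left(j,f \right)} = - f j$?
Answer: $51094$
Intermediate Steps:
$P{\left(j,f \right)} = - f j$
$P{\left(19,4 \right)} + 238 \cdot 215 = \left(-1\right) 4 \cdot 19 + 238 \cdot 215 = -76 + 51170 = 51094$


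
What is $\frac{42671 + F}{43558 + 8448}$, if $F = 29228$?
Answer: $\frac{71899}{52006} \approx 1.3825$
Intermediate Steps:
$\frac{42671 + F}{43558 + 8448} = \frac{42671 + 29228}{43558 + 8448} = \frac{71899}{52006}$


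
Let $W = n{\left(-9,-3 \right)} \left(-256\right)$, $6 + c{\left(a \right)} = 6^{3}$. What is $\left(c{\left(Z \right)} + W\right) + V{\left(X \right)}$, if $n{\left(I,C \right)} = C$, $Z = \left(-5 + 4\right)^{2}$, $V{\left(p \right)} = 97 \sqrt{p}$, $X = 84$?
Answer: $978 + 194 \sqrt{21} \approx 1867.0$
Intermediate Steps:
$Z = 1$ ($Z = \left(-1\right)^{2} = 1$)
$c{\left(a \right)} = 210$ ($c{\left(a \right)} = -6 + 6^{3} = -6 + 216 = 210$)
$W = 768$ ($W = \left(-3\right) \left(-256\right) = 768$)
$\left(c{\left(Z \right)} + W\right) + V{\left(X \right)} = \left(210 + 768\right) + 97 \sqrt{84} = 978 + 97 \cdot 2 \sqrt{21} = 978 + 194 \sqrt{21}$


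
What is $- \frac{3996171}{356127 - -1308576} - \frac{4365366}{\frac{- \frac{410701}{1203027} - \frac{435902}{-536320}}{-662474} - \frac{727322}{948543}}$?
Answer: $\frac{18187267516345291838910987943286239}{3194604361877703467968323133} \approx 5.6931 \cdot 10^{6}$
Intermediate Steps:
$- \frac{3996171}{356127 - -1308576} - \frac{4365366}{\frac{- \frac{410701}{1203027} - \frac{435902}{-536320}}{-662474} - \frac{727322}{948543}} = - \frac{3996171}{356127 + 1308576} - \frac{4365366}{\left(\left(-410701\right) \frac{1}{1203027} - - \frac{217951}{268160}\right) \left(- \frac{1}{662474}\right) - \frac{727322}{948543}} = - \frac{3996171}{1664703} - \frac{4365366}{\left(- \frac{410701}{1203027} + \frac{217951}{268160}\right) \left(- \frac{1}{662474}\right) - \frac{727322}{948543}} = \left(-3996171\right) \frac{1}{1664703} - \frac{4365366}{\frac{152067357517}{322603720320} \left(- \frac{1}{662474}\right) - \frac{727322}{948543}} = - \frac{444019}{184967} - \frac{4365366}{- \frac{152067357517}{213716577015271680} - \frac{727322}{948543}} = - \frac{444019}{184967} - \frac{4365366}{- \frac{17271212496703214454299}{22524373679088538351360}} = - \frac{444019}{184967} - - \frac{98327135029988016308722997760}{17271212496703214454299} = - \frac{444019}{184967} + \frac{98327135029988016308722997760}{17271212496703214454299} = \frac{18187267516345291838910987943286239}{3194604361877703467968323133}$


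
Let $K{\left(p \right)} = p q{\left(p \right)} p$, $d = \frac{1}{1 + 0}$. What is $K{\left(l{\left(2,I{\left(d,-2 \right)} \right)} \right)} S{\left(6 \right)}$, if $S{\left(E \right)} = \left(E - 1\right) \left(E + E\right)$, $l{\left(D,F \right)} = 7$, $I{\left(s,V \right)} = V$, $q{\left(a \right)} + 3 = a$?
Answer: $11760$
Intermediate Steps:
$q{\left(a \right)} = -3 + a$
$d = 1$ ($d = 1^{-1} = 1$)
$K{\left(p \right)} = p^{2} \left(-3 + p\right)$ ($K{\left(p \right)} = p \left(-3 + p\right) p = p^{2} \left(-3 + p\right)$)
$S{\left(E \right)} = 2 E \left(-1 + E\right)$ ($S{\left(E \right)} = \left(-1 + E\right) 2 E = 2 E \left(-1 + E\right)$)
$K{\left(l{\left(2,I{\left(d,-2 \right)} \right)} \right)} S{\left(6 \right)} = 7^{2} \left(-3 + 7\right) 2 \cdot 6 \left(-1 + 6\right) = 49 \cdot 4 \cdot 2 \cdot 6 \cdot 5 = 196 \cdot 60 = 11760$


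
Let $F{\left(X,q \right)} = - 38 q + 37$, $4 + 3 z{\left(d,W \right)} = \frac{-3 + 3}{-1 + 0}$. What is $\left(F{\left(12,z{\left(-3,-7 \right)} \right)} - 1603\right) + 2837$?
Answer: $\frac{3965}{3} \approx 1321.7$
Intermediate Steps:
$z{\left(d,W \right)} = - \frac{4}{3}$ ($z{\left(d,W \right)} = - \frac{4}{3} + \frac{\left(-3 + 3\right) \frac{1}{-1 + 0}}{3} = - \frac{4}{3} + \frac{0 \frac{1}{-1}}{3} = - \frac{4}{3} + \frac{0 \left(-1\right)}{3} = - \frac{4}{3} + \frac{1}{3} \cdot 0 = - \frac{4}{3} + 0 = - \frac{4}{3}$)
$F{\left(X,q \right)} = 37 - 38 q$
$\left(F{\left(12,z{\left(-3,-7 \right)} \right)} - 1603\right) + 2837 = \left(\left(37 - - \frac{152}{3}\right) - 1603\right) + 2837 = \left(\left(37 + \frac{152}{3}\right) - 1603\right) + 2837 = \left(\frac{263}{3} - 1603\right) + 2837 = - \frac{4546}{3} + 2837 = \frac{3965}{3}$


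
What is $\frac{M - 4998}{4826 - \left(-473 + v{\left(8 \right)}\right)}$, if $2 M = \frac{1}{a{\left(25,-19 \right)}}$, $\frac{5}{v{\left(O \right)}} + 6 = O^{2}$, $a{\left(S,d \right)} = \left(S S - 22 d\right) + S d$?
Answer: $- \frac{164654083}{174567416} \approx -0.94321$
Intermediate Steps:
$a{\left(S,d \right)} = S^{2} - 22 d + S d$ ($a{\left(S,d \right)} = \left(S^{2} - 22 d\right) + S d = S^{2} - 22 d + S d$)
$v{\left(O \right)} = \frac{5}{-6 + O^{2}}$
$M = \frac{1}{1136}$ ($M = \frac{1}{2 \left(25^{2} - -418 + 25 \left(-19\right)\right)} = \frac{1}{2 \left(625 + 418 - 475\right)} = \frac{1}{2 \cdot 568} = \frac{1}{2} \cdot \frac{1}{568} = \frac{1}{1136} \approx 0.00088028$)
$\frac{M - 4998}{4826 - \left(-473 + v{\left(8 \right)}\right)} = \frac{\frac{1}{1136} - 4998}{4826 + \left(473 - \frac{5}{-6 + 8^{2}}\right)} = - \frac{5677727}{1136 \left(4826 + \left(473 - \frac{5}{-6 + 64}\right)\right)} = - \frac{5677727}{1136 \left(4826 + \left(473 - \frac{5}{58}\right)\right)} = - \frac{5677727}{1136 \left(4826 + \frac{27429}{58}\right)} = - \frac{5677727}{1136 \cdot \frac{307337}{58}} = \left(- \frac{5677727}{1136}\right) \frac{58}{307337} = - \frac{164654083}{174567416}$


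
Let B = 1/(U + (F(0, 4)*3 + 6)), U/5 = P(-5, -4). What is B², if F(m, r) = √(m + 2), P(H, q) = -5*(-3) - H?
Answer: 5627/62921762 - 159*√2/31460881 ≈ 8.2281e-5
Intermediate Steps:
P(H, q) = 15 - H
F(m, r) = √(2 + m)
U = 100 (U = 5*(15 - 1*(-5)) = 5*(15 + 5) = 5*20 = 100)
B = 1/(106 + 3*√2) (B = 1/(100 + (√(2 + 0)*3 + 6)) = 1/(100 + (√2*3 + 6)) = 1/(100 + (3*√2 + 6)) = 1/(100 + (6 + 3*√2)) = 1/(106 + 3*√2) ≈ 0.0090709)
B² = (53/5609 - 3*√2/11218)²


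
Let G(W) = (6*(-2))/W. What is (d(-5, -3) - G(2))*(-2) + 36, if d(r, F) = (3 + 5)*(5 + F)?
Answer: -8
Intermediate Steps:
G(W) = -12/W
d(r, F) = 40 + 8*F (d(r, F) = 8*(5 + F) = 40 + 8*F)
(d(-5, -3) - G(2))*(-2) + 36 = ((40 + 8*(-3)) - (-12)/2)*(-2) + 36 = ((40 - 24) - (-12)/2)*(-2) + 36 = (16 - 1*(-6))*(-2) + 36 = (16 + 6)*(-2) + 36 = 22*(-2) + 36 = -44 + 36 = -8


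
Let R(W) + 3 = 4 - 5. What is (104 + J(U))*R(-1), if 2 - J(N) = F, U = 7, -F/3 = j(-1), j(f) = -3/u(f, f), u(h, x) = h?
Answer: -460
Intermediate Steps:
j(f) = -3/f
F = -9 (F = -(-9)/(-1) = -(-9)*(-1) = -3*3 = -9)
J(N) = 11 (J(N) = 2 - 1*(-9) = 2 + 9 = 11)
R(W) = -4 (R(W) = -3 + (4 - 5) = -3 - 1 = -4)
(104 + J(U))*R(-1) = (104 + 11)*(-4) = 115*(-4) = -460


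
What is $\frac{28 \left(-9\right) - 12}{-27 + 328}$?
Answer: $- \frac{264}{301} \approx -0.87708$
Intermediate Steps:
$\frac{28 \left(-9\right) - 12}{-27 + 328} = \frac{-252 - 12}{301} = \left(-264\right) \frac{1}{301} = - \frac{264}{301}$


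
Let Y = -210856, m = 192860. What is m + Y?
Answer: -17996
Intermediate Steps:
m + Y = 192860 - 210856 = -17996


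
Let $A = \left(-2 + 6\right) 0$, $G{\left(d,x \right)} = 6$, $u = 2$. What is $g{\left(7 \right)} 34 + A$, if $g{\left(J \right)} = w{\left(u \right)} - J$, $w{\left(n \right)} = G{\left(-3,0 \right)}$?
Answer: $-34$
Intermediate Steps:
$w{\left(n \right)} = 6$
$g{\left(J \right)} = 6 - J$
$A = 0$ ($A = 4 \cdot 0 = 0$)
$g{\left(7 \right)} 34 + A = \left(6 - 7\right) 34 + 0 = \left(-1\right) 34 + 0 = -34 + 0 = -34$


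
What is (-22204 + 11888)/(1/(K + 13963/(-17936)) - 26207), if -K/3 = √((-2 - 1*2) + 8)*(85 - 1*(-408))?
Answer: 547456203716/1390770154693 ≈ 0.39364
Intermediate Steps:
K = -2958 (K = -3*√((-2 - 1*2) + 8)*(85 - 1*(-408)) = -3*√((-2 - 2) + 8)*(85 + 408) = -3*√(-4 + 8)*493 = -3*√4*493 = -6*493 = -3*986 = -2958)
(-22204 + 11888)/(1/(K + 13963/(-17936)) - 26207) = (-22204 + 11888)/(1/(-2958 + 13963/(-17936)) - 26207) = -10316/(1/(-2958 + 13963*(-1/17936)) - 26207) = -10316/(1/(-2958 - 13963/17936) - 26207) = -10316/(1/(-53068651/17936) - 26207) = -10316/(-17936/53068651 - 26207) = -10316/(-1390770154693/53068651) = -10316*(-53068651/1390770154693) = 547456203716/1390770154693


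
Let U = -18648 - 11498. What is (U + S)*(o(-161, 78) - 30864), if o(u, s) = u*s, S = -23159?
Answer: 2314609710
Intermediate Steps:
o(u, s) = s*u
U = -30146
(U + S)*(o(-161, 78) - 30864) = (-30146 - 23159)*(78*(-161) - 30864) = -53305*(-12558 - 30864) = -53305*(-43422) = 2314609710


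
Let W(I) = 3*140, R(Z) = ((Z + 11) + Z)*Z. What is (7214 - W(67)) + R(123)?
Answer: 38405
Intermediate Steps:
R(Z) = Z*(11 + 2*Z) (R(Z) = ((11 + Z) + Z)*Z = (11 + 2*Z)*Z = Z*(11 + 2*Z))
W(I) = 420
(7214 - W(67)) + R(123) = (7214 - 1*420) + 123*(11 + 2*123) = (7214 - 420) + 123*(11 + 246) = 6794 + 123*257 = 6794 + 31611 = 38405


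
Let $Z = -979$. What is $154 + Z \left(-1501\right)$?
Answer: $1469633$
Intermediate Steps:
$154 + Z \left(-1501\right) = 154 - -1469479 = 154 + 1469479 = 1469633$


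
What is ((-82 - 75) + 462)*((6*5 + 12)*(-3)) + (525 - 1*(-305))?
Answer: -37600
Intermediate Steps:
((-82 - 75) + 462)*((6*5 + 12)*(-3)) + (525 - 1*(-305)) = (-157 + 462)*((30 + 12)*(-3)) + (525 + 305) = 305*(42*(-3)) + 830 = 305*(-126) + 830 = -38430 + 830 = -37600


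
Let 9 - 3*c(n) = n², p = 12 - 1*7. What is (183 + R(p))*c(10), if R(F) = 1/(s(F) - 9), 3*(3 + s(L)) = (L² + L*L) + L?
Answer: -105560/19 ≈ -5555.8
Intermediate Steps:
s(L) = -3 + L/3 + 2*L²/3 (s(L) = -3 + ((L² + L*L) + L)/3 = -3 + ((L² + L²) + L)/3 = -3 + (2*L² + L)/3 = -3 + (L + 2*L²)/3 = -3 + (L/3 + 2*L²/3) = -3 + L/3 + 2*L²/3)
p = 5 (p = 12 - 7 = 5)
R(F) = 1/(-12 + F/3 + 2*F²/3) (R(F) = 1/((-3 + F/3 + 2*F²/3) - 9) = 1/(-12 + F/3 + 2*F²/3))
c(n) = 3 - n²/3
(183 + R(p))*c(10) = (183 + 3/(-36 + 5 + 2*5²))*(3 - ⅓*10²) = (183 + 3/(-36 + 5 + 2*25))*(3 - ⅓*100) = (183 + 3/(-36 + 5 + 50))*(3 - 100/3) = (183 + 3/19)*(-91/3) = (3480/19)*(-91/3) = -105560/19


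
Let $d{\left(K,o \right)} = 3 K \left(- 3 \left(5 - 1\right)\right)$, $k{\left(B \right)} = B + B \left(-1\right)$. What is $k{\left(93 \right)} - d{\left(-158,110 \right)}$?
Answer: $-5688$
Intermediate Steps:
$k{\left(B \right)} = 0$ ($k{\left(B \right)} = B - B = 0$)
$d{\left(K,o \right)} = - 36 K$ ($d{\left(K,o \right)} = 3 K \left(\left(-3\right) 4\right) = 3 K \left(-12\right) = - 36 K$)
$k{\left(93 \right)} - d{\left(-158,110 \right)} = 0 - \left(-36\right) \left(-158\right) = 0 - 5688 = -5688$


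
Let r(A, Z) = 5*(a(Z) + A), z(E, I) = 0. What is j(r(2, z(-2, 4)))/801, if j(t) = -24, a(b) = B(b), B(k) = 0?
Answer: -8/267 ≈ -0.029963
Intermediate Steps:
a(b) = 0
r(A, Z) = 5*A (r(A, Z) = 5*(0 + A) = 5*A)
j(r(2, z(-2, 4)))/801 = -24/801 = -24*1/801 = -8/267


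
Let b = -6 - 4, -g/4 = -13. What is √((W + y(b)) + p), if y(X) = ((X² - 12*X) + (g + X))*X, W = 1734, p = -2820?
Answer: I*√3706 ≈ 60.877*I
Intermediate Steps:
g = 52 (g = -4*(-13) = 52)
b = -10
y(X) = X*(52 + X² - 11*X) (y(X) = ((X² - 12*X) + (52 + X))*X = (52 + X² - 11*X)*X = X*(52 + X² - 11*X))
√((W + y(b)) + p) = √((1734 - 10*(52 + (-10)² - 11*(-10))) - 2820) = √((1734 - 10*(52 + 100 + 110)) - 2820) = √((1734 - 10*262) - 2820) = √((1734 - 2620) - 2820) = √(-886 - 2820) = √(-3706) = I*√3706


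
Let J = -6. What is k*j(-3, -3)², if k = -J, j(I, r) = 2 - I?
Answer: 150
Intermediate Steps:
k = 6 (k = -1*(-6) = 6)
k*j(-3, -3)² = 6*(2 - 1*(-3))² = 6*(2 + 3)² = 6*5² = 6*25 = 150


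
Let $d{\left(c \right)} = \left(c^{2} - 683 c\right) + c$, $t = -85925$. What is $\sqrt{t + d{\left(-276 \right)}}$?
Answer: $\sqrt{178483} \approx 422.47$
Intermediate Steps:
$d{\left(c \right)} = c^{2} - 682 c$
$\sqrt{t + d{\left(-276 \right)}} = \sqrt{-85925 - 276 \left(-682 - 276\right)} = \sqrt{-85925 - -264408} = \sqrt{-85925 + 264408} = \sqrt{178483}$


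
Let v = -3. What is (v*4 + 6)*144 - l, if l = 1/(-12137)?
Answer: -10486367/12137 ≈ -864.00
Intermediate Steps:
l = -1/12137 ≈ -8.2393e-5
(v*4 + 6)*144 - l = (-3*4 + 6)*144 - 1*(-1/12137) = (-12 + 6)*144 + 1/12137 = -6*144 + 1/12137 = -864 + 1/12137 = -10486367/12137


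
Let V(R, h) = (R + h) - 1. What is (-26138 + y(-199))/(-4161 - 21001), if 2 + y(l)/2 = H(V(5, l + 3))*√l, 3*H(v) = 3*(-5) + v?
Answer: 13071/12581 + 3*I*√199/547 ≈ 1.0389 + 0.077368*I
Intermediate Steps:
V(R, h) = -1 + R + h
H(v) = -5 + v/3 (H(v) = (3*(-5) + v)/3 = (-15 + v)/3 = -5 + v/3)
y(l) = -4 + 2*√l*(-8/3 + l/3) (y(l) = -4 + 2*((-5 + (-1 + 5 + (l + 3))/3)*√l) = -4 + 2*((-5 + (-1 + 5 + (3 + l))/3)*√l) = -4 + 2*((-5 + (7 + l)/3)*√l) = -4 + 2*((-5 + (7/3 + l/3))*√l) = -4 + 2*((-8/3 + l/3)*√l) = -4 + 2*(√l*(-8/3 + l/3)) = -4 + 2*√l*(-8/3 + l/3))
(-26138 + y(-199))/(-4161 - 21001) = (-26138 + (-4 + 2*√(-199)*(-8 - 199)/3))/(-4161 - 21001) = (-26138 + (-4 + (⅔)*(I*√199)*(-207)))/(-25162) = (-26138 + (-4 - 138*I*√199))*(-1/25162) = (-26142 - 138*I*√199)*(-1/25162) = 13071/12581 + 3*I*√199/547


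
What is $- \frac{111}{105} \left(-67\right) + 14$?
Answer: $\frac{2969}{35} \approx 84.829$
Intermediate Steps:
$- \frac{111}{105} \left(-67\right) + 14 = \left(-111\right) \frac{1}{105} \left(-67\right) + 14 = \left(- \frac{37}{35}\right) \left(-67\right) + 14 = \frac{2479}{35} + 14 = \frac{2969}{35}$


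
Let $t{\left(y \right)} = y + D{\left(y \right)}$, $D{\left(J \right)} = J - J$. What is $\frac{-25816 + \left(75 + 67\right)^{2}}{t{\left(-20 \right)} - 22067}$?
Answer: $\frac{5652}{22087} \approx 0.2559$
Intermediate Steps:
$D{\left(J \right)} = 0$
$t{\left(y \right)} = y$ ($t{\left(y \right)} = y + 0 = y$)
$\frac{-25816 + \left(75 + 67\right)^{2}}{t{\left(-20 \right)} - 22067} = \frac{-25816 + \left(75 + 67\right)^{2}}{-20 - 22067} = \frac{-25816 + 142^{2}}{-22087} = \left(-25816 + 20164\right) \left(- \frac{1}{22087}\right) = \left(-5652\right) \left(- \frac{1}{22087}\right) = \frac{5652}{22087}$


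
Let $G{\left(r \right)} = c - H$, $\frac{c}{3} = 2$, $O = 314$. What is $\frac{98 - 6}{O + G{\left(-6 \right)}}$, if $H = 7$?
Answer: $\frac{92}{313} \approx 0.29393$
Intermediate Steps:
$c = 6$ ($c = 3 \cdot 2 = 6$)
$G{\left(r \right)} = -1$ ($G{\left(r \right)} = 6 - 7 = -1$)
$\frac{98 - 6}{O + G{\left(-6 \right)}} = \frac{98 - 6}{314 - 1} = \frac{92}{313}$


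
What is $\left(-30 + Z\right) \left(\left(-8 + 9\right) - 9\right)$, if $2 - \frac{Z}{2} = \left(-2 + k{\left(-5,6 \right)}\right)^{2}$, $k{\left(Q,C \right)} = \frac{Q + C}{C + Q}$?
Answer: $224$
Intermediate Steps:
$k{\left(Q,C \right)} = 1$ ($k{\left(Q,C \right)} = \frac{C + Q}{C + Q} = 1$)
$Z = 2$ ($Z = 4 - 2 \left(-2 + 1\right)^{2} = 4 - 2 \left(-1\right)^{2} = 4 - 2 = 2$)
$\left(-30 + Z\right) \left(\left(-8 + 9\right) - 9\right) = \left(-30 + 2\right) \left(\left(-8 + 9\right) - 9\right) = - 28 \left(1 - 9\right) = \left(-28\right) \left(-8\right) = 224$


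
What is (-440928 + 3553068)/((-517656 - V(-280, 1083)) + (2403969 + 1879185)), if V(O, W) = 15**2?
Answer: 1037380/1255091 ≈ 0.82654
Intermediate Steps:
V(O, W) = 225
(-440928 + 3553068)/((-517656 - V(-280, 1083)) + (2403969 + 1879185)) = (-440928 + 3553068)/((-517656 - 1*225) + (2403969 + 1879185)) = 3112140/((-517656 - 225) + 4283154) = 3112140/(-517881 + 4283154) = 3112140/3765273 = 3112140*(1/3765273) = 1037380/1255091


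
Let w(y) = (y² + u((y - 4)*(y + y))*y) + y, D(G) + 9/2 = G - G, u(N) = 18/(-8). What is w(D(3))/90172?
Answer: 207/721376 ≈ 0.00028695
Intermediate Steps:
u(N) = -9/4 (u(N) = 18*(-⅛) = -9/4)
D(G) = -9/2 (D(G) = -9/2 + (G - G) = -9/2 + 0 = -9/2)
w(y) = y² - 5*y/4 (w(y) = (y² - 9*y/4) + y = y² - 5*y/4)
w(D(3))/90172 = ((¼)*(-9/2)*(-5 + 4*(-9/2)))/90172 = ((¼)*(-9/2)*(-5 - 18))*(1/90172) = ((¼)*(-9/2)*(-23))*(1/90172) = (207/8)*(1/90172) = 207/721376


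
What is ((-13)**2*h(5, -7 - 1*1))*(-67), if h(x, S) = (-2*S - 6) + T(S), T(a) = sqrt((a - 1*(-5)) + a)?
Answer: -113230 - 11323*I*sqrt(11) ≈ -1.1323e+5 - 37554.0*I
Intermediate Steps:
T(a) = sqrt(5 + 2*a) (T(a) = sqrt((a + 5) + a) = sqrt((5 + a) + a) = sqrt(5 + 2*a))
h(x, S) = -6 + sqrt(5 + 2*S) - 2*S (h(x, S) = (-2*S - 6) + sqrt(5 + 2*S) = (-6 - 2*S) + sqrt(5 + 2*S) = -6 + sqrt(5 + 2*S) - 2*S)
((-13)**2*h(5, -7 - 1*1))*(-67) = ((-13)**2*(-6 + sqrt(5 + 2*(-7 - 1*1)) - 2*(-7 - 1*1)))*(-67) = (169*(-6 + sqrt(5 + 2*(-7 - 1)) - 2*(-7 - 1)))*(-67) = (169*(-6 + sqrt(5 + 2*(-8)) - 2*(-8)))*(-67) = (169*(-6 + sqrt(5 - 16) + 16))*(-67) = (169*(-6 + sqrt(-11) + 16))*(-67) = (169*(-6 + I*sqrt(11) + 16))*(-67) = (169*(10 + I*sqrt(11)))*(-67) = (1690 + 169*I*sqrt(11))*(-67) = -113230 - 11323*I*sqrt(11)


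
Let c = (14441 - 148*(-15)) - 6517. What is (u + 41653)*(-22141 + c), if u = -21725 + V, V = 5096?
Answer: -300212928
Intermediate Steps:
u = -16629 (u = -21725 + 5096 = -16629)
c = 10144 (c = (14441 + 2220) - 6517 = 16661 - 6517 = 10144)
(u + 41653)*(-22141 + c) = (-16629 + 41653)*(-22141 + 10144) = 25024*(-11997) = -300212928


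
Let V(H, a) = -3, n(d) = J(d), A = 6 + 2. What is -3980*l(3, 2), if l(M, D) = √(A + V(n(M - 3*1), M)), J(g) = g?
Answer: -3980*√5 ≈ -8899.5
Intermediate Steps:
A = 8
n(d) = d
l(M, D) = √5 (l(M, D) = √(8 - 3) = √5)
-3980*l(3, 2) = -3980*√5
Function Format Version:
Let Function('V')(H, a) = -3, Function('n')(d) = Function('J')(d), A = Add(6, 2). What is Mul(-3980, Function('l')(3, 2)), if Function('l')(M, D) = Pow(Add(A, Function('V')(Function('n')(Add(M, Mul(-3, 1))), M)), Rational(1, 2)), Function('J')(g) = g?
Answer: Mul(-3980, Pow(5, Rational(1, 2))) ≈ -8899.5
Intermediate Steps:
A = 8
Function('n')(d) = d
Function('l')(M, D) = Pow(5, Rational(1, 2)) (Function('l')(M, D) = Pow(Add(8, -3), Rational(1, 2)) = Pow(5, Rational(1, 2)))
Mul(-3980, Function('l')(3, 2)) = Mul(-3980, Pow(5, Rational(1, 2)))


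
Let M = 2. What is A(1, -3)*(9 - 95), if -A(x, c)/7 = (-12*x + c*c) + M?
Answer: -602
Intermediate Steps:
A(x, c) = -14 - 7*c² + 84*x (A(x, c) = -7*((-12*x + c*c) + 2) = -7*((-12*x + c²) + 2) = -7*((c² - 12*x) + 2) = -7*(2 + c² - 12*x) = -14 - 7*c² + 84*x)
A(1, -3)*(9 - 95) = (-14 - 7*(-3)² + 84*1)*(9 - 95) = (-14 - 7*9 + 84)*(-86) = (-14 - 63 + 84)*(-86) = 7*(-86) = -602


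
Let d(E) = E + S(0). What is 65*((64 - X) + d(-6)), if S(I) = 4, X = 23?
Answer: 2535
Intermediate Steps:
d(E) = 4 + E (d(E) = E + 4 = 4 + E)
65*((64 - X) + d(-6)) = 65*((64 - 1*23) + (4 - 6)) = 65*((64 - 23) - 2) = 65*(41 - 2) = 65*39 = 2535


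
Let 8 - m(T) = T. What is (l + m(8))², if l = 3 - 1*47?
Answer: 1936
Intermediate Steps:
m(T) = 8 - T
l = -44 (l = 3 - 47 = -44)
(l + m(8))² = (-44 + (8 - 1*8))² = (-44 + (8 - 8))² = (-44 + 0)² = (-44)² = 1936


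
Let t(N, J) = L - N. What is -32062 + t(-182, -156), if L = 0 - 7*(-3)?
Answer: -31859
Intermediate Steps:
L = 21 (L = 0 + 21 = 21)
t(N, J) = 21 - N
-32062 + t(-182, -156) = -32062 + (21 - 1*(-182)) = -32062 + (21 + 182) = -32062 + 203 = -31859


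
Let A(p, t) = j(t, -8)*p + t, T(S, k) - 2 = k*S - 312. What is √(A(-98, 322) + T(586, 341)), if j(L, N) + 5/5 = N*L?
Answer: 4*√28274 ≈ 672.59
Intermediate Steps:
j(L, N) = -1 + L*N (j(L, N) = -1 + N*L = -1 + L*N)
T(S, k) = -310 + S*k (T(S, k) = 2 + (k*S - 312) = 2 + (S*k - 312) = 2 + (-312 + S*k) = -310 + S*k)
A(p, t) = t + p*(-1 - 8*t) (A(p, t) = (-1 + t*(-8))*p + t = (-1 - 8*t)*p + t = p*(-1 - 8*t) + t = t + p*(-1 - 8*t))
√(A(-98, 322) + T(586, 341)) = √((322 - 1*(-98) - 8*(-98)*322) + (-310 + 586*341)) = √((322 + 98 + 252448) + (-310 + 199826)) = √(252868 + 199516) = √452384 = 4*√28274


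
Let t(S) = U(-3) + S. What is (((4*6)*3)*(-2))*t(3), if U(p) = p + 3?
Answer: -432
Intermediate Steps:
U(p) = 3 + p
t(S) = S (t(S) = (3 - 3) + S = 0 + S = S)
(((4*6)*3)*(-2))*t(3) = (((4*6)*3)*(-2))*3 = ((24*3)*(-2))*3 = (72*(-2))*3 = -144*3 = -432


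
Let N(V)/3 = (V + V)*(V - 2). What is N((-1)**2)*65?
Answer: -390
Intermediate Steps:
N(V) = 6*V*(-2 + V) (N(V) = 3*((V + V)*(V - 2)) = 3*((2*V)*(-2 + V)) = 3*(2*V*(-2 + V)) = 6*V*(-2 + V))
N((-1)**2)*65 = (6*(-1)**2*(-2 + (-1)**2))*65 = (6*1*(-2 + 1))*65 = (6*1*(-1))*65 = -6*65 = -390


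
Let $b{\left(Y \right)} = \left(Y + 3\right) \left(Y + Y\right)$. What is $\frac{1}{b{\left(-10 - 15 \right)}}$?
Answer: $\frac{1}{1100} \approx 0.00090909$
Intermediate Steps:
$b{\left(Y \right)} = 2 Y \left(3 + Y\right)$ ($b{\left(Y \right)} = \left(3 + Y\right) 2 Y = 2 Y \left(3 + Y\right)$)
$\frac{1}{b{\left(-10 - 15 \right)}} = \frac{1}{2 \left(-10 - 15\right) \left(3 - 25\right)} = \frac{1}{2 \left(-25\right) \left(3 - 25\right)} = \frac{1}{2 \left(-25\right) \left(-22\right)} = \frac{1}{1100}$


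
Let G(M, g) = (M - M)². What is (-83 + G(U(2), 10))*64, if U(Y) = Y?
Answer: -5312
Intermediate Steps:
G(M, g) = 0 (G(M, g) = 0² = 0)
(-83 + G(U(2), 10))*64 = (-83 + 0)*64 = -83*64 = -5312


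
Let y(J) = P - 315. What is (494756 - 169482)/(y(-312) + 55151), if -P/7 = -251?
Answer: 325274/56593 ≈ 5.7476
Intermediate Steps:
P = 1757 (P = -7*(-251) = 1757)
y(J) = 1442 (y(J) = 1757 - 315 = 1442)
(494756 - 169482)/(y(-312) + 55151) = (494756 - 169482)/(1442 + 55151) = 325274/56593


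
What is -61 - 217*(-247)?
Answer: 53538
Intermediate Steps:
-61 - 217*(-247) = -61 + 53599 = 53538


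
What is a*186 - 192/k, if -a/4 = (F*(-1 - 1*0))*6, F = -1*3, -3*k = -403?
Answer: -5397552/403 ≈ -13393.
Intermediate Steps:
k = 403/3 (k = -1/3*(-403) = 403/3 ≈ 134.33)
F = -3
a = -72 (a = -4*(-3*(-1 - 1*0))*6 = -4*(-3*(-1 + 0))*6 = -4*(-3*(-1))*6 = -12*6 = -4*18 = -72)
a*186 - 192/k = -72*186 - 192/403/3 = -13392 - 192*3/403 = -13392 - 576/403 = -5397552/403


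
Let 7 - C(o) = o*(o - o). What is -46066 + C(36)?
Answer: -46059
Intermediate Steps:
C(o) = 7 (C(o) = 7 - o*(o - o) = 7 - o*0 = 7 - 1*0 = 7 + 0 = 7)
-46066 + C(36) = -46066 + 7 = -46059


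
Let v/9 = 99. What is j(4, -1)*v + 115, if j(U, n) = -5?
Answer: -4340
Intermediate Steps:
v = 891 (v = 9*99 = 891)
j(4, -1)*v + 115 = -5*891 + 115 = -4455 + 115 = -4340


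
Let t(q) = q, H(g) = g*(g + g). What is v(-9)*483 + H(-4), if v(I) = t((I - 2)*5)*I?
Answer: 239117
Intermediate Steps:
H(g) = 2*g² (H(g) = g*(2*g) = 2*g²)
v(I) = I*(-10 + 5*I) (v(I) = ((I - 2)*5)*I = ((-2 + I)*5)*I = (-10 + 5*I)*I = I*(-10 + 5*I))
v(-9)*483 + H(-4) = (5*(-9)*(-2 - 9))*483 + 2*(-4)² = (5*(-9)*(-11))*483 + 2*16 = 495*483 + 32 = 239085 + 32 = 239117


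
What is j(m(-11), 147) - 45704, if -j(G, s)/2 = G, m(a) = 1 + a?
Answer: -45684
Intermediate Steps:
j(G, s) = -2*G
j(m(-11), 147) - 45704 = -2*(1 - 11) - 45704 = -2*(-10) - 45704 = 20 - 45704 = -45684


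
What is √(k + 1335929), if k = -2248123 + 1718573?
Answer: √806379 ≈ 897.99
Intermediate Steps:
k = -529550
√(k + 1335929) = √(-529550 + 1335929) = √806379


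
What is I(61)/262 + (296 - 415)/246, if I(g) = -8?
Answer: -16573/32226 ≈ -0.51427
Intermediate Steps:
I(61)/262 + (296 - 415)/246 = -8/262 + (296 - 415)/246 = -8*1/262 - 119*1/246 = -4/131 - 119/246 = -16573/32226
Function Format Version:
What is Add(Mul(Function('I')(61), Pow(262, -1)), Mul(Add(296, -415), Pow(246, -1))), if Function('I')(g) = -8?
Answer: Rational(-16573, 32226) ≈ -0.51427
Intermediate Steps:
Add(Mul(Function('I')(61), Pow(262, -1)), Mul(Add(296, -415), Pow(246, -1))) = Add(Mul(-8, Pow(262, -1)), Mul(Add(296, -415), Pow(246, -1))) = Add(Mul(-8, Rational(1, 262)), Mul(-119, Rational(1, 246))) = Add(Rational(-4, 131), Rational(-119, 246)) = Rational(-16573, 32226)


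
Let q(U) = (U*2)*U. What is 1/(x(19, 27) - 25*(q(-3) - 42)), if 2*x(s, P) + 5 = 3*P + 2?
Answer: 1/639 ≈ 0.0015649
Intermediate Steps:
q(U) = 2*U² (q(U) = (2*U)*U = 2*U²)
x(s, P) = -3/2 + 3*P/2 (x(s, P) = -5/2 + (3*P + 2)/2 = -5/2 + (2 + 3*P)/2 = -5/2 + (1 + 3*P/2) = -3/2 + 3*P/2)
1/(x(19, 27) - 25*(q(-3) - 42)) = 1/((-3/2 + (3/2)*27) - 25*(2*(-3)² - 42)) = 1/((-3/2 + 81/2) - 25*(2*9 - 42)) = 1/(39 - 25*(18 - 42)) = 1/(39 - 25*(-24)) = 1/(39 + 600) = 1/639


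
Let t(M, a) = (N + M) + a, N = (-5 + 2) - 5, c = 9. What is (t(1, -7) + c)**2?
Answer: 25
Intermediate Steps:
N = -8 (N = -3 - 5 = -8)
t(M, a) = -8 + M + a (t(M, a) = (-8 + M) + a = -8 + M + a)
(t(1, -7) + c)**2 = ((-8 + 1 - 7) + 9)**2 = (-14 + 9)**2 = (-5)**2 = 25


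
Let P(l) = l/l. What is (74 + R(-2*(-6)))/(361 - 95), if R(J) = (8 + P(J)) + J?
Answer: 5/14 ≈ 0.35714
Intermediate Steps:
P(l) = 1
R(J) = 9 + J (R(J) = (8 + 1) + J = 9 + J)
(74 + R(-2*(-6)))/(361 - 95) = (74 + (9 - 2*(-6)))/(361 - 95) = (74 + (9 + 12))/266 = (74 + 21)*(1/266) = 95*(1/266) = 5/14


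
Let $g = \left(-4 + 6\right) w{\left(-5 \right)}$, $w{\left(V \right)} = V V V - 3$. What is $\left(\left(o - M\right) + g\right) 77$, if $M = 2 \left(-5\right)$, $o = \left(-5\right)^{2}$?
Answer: $-17017$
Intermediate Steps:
$w{\left(V \right)} = -3 + V^{3}$ ($w{\left(V \right)} = V^{2} V - 3 = V^{3} - 3 = -3 + V^{3}$)
$o = 25$
$M = -10$
$g = -256$ ($g = \left(-4 + 6\right) \left(-3 + \left(-5\right)^{3}\right) = 2 \left(-3 - 125\right) = 2 \left(-128\right) = -256$)
$\left(\left(o - M\right) + g\right) 77 = \left(\left(25 - -10\right) - 256\right) 77 = \left(\left(25 + 10\right) - 256\right) 77 = \left(35 - 256\right) 77 = \left(-221\right) 77 = -17017$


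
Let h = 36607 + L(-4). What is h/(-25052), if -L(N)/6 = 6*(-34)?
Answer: -37831/25052 ≈ -1.5101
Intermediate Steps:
L(N) = 1224 (L(N) = -36*(-34) = -6*(-204) = 1224)
h = 37831 (h = 36607 + 1224 = 37831)
h/(-25052) = 37831/(-25052) = 37831*(-1/25052) = -37831/25052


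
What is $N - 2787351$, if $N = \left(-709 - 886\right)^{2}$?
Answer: $-243326$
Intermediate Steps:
$N = 2544025$ ($N = \left(-1595\right)^{2} = 2544025$)
$N - 2787351 = 2544025 - 2787351 = -243326$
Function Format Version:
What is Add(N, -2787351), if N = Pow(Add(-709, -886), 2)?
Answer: -243326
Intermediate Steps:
N = 2544025 (N = Pow(-1595, 2) = 2544025)
Add(N, -2787351) = Add(2544025, -2787351) = -243326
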